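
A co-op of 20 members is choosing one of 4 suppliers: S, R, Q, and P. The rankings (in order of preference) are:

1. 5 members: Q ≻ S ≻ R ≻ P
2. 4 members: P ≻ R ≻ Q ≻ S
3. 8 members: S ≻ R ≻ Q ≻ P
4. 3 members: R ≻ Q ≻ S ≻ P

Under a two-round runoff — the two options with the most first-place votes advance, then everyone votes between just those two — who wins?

Q

Round 1 first-place votes: S 8, R 3, Q 5, P 4.
S and Q advance.
Runoff: S is preferred to Q by 8 voters; Q by 12.
Q wins the runoff.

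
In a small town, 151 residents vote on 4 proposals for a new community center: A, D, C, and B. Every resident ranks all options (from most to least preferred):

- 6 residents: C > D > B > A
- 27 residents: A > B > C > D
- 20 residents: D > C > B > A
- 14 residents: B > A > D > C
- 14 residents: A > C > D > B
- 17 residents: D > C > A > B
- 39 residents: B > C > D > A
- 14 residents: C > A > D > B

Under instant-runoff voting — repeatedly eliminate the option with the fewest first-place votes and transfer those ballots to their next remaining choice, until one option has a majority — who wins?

Round 1: A 41, D 37, C 20, B 53. Eliminate C.
Round 2: A 55, D 43, B 53. Eliminate D.
Round 3: A 72, B 79. B has a majority.

B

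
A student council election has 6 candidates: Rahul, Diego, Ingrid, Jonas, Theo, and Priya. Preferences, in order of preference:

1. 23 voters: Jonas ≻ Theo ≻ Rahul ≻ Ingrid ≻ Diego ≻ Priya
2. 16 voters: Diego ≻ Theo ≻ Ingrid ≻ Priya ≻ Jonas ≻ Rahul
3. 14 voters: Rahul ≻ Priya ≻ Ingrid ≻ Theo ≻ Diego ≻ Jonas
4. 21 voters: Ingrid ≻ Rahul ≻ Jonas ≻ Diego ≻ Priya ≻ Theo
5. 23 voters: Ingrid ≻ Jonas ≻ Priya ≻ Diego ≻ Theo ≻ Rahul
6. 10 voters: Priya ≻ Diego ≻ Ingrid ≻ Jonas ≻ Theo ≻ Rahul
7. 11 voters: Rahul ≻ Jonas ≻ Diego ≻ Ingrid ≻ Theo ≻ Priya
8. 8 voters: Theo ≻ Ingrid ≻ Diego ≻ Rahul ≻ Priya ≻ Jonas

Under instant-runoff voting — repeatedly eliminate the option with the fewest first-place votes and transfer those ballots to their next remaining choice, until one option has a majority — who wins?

Ingrid

Round 1: Rahul 25, Diego 16, Ingrid 44, Jonas 23, Theo 8, Priya 10. Eliminate Theo.
Round 2: Rahul 25, Diego 16, Ingrid 52, Jonas 23, Priya 10. Eliminate Priya.
Round 3: Rahul 25, Diego 26, Ingrid 52, Jonas 23. Eliminate Jonas.
Round 4: Rahul 48, Diego 26, Ingrid 52. Eliminate Diego.
Round 5: Rahul 48, Ingrid 78. Ingrid has a majority.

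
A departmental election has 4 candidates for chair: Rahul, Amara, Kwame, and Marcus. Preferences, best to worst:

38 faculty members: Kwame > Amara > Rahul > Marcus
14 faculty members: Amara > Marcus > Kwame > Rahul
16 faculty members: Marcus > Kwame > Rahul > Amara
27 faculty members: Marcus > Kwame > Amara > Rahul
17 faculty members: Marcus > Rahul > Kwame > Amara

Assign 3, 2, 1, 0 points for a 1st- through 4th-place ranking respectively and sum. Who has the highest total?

Kwame

Rahul: 38·1 + 14·0 + 16·1 + 27·0 + 17·2 = 88
Amara: 38·2 + 14·3 + 16·0 + 27·1 + 17·0 = 145
Kwame: 38·3 + 14·1 + 16·2 + 27·2 + 17·1 = 231
Marcus: 38·0 + 14·2 + 16·3 + 27·3 + 17·3 = 208
Kwame has the highest Borda score (231).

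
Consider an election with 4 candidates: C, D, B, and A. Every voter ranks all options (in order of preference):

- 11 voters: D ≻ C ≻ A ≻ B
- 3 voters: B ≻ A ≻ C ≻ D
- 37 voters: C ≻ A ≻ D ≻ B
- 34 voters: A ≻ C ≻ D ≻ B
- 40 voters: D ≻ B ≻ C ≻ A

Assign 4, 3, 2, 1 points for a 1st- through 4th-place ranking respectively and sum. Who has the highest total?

C: 11·3 + 3·2 + 37·4 + 34·3 + 40·2 = 369
D: 11·4 + 3·1 + 37·2 + 34·2 + 40·4 = 349
B: 11·1 + 3·4 + 37·1 + 34·1 + 40·3 = 214
A: 11·2 + 3·3 + 37·3 + 34·4 + 40·1 = 318
C has the highest Borda score (369).

C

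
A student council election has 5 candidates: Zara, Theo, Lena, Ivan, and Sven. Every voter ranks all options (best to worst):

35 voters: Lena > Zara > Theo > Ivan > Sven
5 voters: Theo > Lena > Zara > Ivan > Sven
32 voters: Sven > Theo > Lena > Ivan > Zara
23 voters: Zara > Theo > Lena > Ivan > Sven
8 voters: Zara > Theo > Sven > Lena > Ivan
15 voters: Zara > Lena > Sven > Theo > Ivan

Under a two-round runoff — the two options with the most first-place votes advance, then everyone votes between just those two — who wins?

Round 1 first-place votes: Zara 46, Theo 5, Lena 35, Ivan 0, Sven 32.
Zara and Lena advance.
Runoff: Zara is preferred to Lena by 46 voters; Lena by 72.
Lena wins the runoff.

Lena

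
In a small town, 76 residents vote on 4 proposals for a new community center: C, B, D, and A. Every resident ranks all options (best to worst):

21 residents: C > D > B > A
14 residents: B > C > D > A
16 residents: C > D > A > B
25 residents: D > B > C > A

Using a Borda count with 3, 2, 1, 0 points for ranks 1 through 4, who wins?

C: 21·3 + 14·2 + 16·3 + 25·1 = 164
B: 21·1 + 14·3 + 16·0 + 25·2 = 113
D: 21·2 + 14·1 + 16·2 + 25·3 = 163
A: 21·0 + 14·0 + 16·1 + 25·0 = 16
C has the highest Borda score (164).

C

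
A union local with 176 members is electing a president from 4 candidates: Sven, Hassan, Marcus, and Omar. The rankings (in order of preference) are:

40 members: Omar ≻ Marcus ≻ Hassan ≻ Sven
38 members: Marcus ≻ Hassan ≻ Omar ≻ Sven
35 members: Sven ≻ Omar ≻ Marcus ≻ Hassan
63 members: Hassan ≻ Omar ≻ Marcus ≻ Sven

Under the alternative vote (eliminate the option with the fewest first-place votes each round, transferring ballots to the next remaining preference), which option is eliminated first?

Round 1: Sven 35, Hassan 63, Marcus 38, Omar 40. Eliminate Sven.

Sven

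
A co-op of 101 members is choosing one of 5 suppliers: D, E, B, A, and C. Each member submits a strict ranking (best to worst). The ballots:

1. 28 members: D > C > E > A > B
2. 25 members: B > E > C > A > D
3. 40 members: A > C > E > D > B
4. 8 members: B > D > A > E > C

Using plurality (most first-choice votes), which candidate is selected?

First-place votes: D 28, E 0, B 33, A 40, C 0.
A has the most first-place votes.

A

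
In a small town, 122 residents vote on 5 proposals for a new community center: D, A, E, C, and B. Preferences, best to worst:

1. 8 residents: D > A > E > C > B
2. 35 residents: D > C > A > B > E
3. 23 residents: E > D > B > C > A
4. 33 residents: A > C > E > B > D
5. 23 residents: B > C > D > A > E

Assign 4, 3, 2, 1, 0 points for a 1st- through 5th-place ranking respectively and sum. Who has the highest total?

D: 8·4 + 35·4 + 23·3 + 33·0 + 23·2 = 287
A: 8·3 + 35·2 + 23·0 + 33·4 + 23·1 = 249
E: 8·2 + 35·0 + 23·4 + 33·2 + 23·0 = 174
C: 8·1 + 35·3 + 23·1 + 33·3 + 23·3 = 304
B: 8·0 + 35·1 + 23·2 + 33·1 + 23·4 = 206
C has the highest Borda score (304).

C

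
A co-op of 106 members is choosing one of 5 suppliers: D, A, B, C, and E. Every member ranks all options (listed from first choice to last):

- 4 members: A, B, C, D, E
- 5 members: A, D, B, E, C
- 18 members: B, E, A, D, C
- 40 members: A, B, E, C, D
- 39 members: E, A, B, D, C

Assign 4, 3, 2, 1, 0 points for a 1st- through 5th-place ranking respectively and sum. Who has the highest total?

D: 4·1 + 5·3 + 18·1 + 40·0 + 39·1 = 76
A: 4·4 + 5·4 + 18·2 + 40·4 + 39·3 = 349
B: 4·3 + 5·2 + 18·4 + 40·3 + 39·2 = 292
C: 4·2 + 5·0 + 18·0 + 40·1 + 39·0 = 48
E: 4·0 + 5·1 + 18·3 + 40·2 + 39·4 = 295
A has the highest Borda score (349).

A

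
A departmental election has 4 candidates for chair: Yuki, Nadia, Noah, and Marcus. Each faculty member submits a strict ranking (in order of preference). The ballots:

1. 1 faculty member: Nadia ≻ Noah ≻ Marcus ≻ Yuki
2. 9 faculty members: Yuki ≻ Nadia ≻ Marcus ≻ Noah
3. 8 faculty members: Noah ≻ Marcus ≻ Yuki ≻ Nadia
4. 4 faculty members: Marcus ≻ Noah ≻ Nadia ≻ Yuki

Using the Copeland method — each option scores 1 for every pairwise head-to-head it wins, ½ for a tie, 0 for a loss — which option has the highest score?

Marcus

Yuki: beats Nadia; loses to Noah and Marcus → score 1.
Nadia: loses to Yuki, Noah, and Marcus → score 0.
Noah: beats Yuki and Nadia; loses to Marcus → score 2.
Marcus: beats Yuki, Nadia, and Noah → score 3.
Marcus has the best pairwise record.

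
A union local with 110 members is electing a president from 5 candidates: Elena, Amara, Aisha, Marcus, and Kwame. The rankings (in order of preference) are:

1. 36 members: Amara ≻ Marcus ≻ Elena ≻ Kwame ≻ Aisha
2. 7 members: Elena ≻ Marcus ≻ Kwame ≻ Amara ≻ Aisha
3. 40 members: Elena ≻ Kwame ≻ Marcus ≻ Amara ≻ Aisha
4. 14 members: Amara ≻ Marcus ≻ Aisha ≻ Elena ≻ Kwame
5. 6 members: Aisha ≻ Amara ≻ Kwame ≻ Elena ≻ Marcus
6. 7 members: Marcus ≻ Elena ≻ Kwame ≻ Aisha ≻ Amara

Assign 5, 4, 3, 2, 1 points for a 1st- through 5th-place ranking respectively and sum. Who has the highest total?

Elena: 36·3 + 7·5 + 40·5 + 14·2 + 6·2 + 7·4 = 411
Amara: 36·5 + 7·2 + 40·2 + 14·5 + 6·4 + 7·1 = 375
Aisha: 36·1 + 7·1 + 40·1 + 14·3 + 6·5 + 7·2 = 169
Marcus: 36·4 + 7·4 + 40·3 + 14·4 + 6·1 + 7·5 = 389
Kwame: 36·2 + 7·3 + 40·4 + 14·1 + 6·3 + 7·3 = 306
Elena has the highest Borda score (411).

Elena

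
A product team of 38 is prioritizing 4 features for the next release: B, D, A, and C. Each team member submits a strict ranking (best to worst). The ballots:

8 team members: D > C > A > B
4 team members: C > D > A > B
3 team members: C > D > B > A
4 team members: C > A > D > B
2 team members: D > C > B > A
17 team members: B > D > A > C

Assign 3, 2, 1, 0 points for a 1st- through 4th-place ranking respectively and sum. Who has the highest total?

D

B: 8·0 + 4·0 + 3·1 + 4·0 + 2·1 + 17·3 = 56
D: 8·3 + 4·2 + 3·2 + 4·1 + 2·3 + 17·2 = 82
A: 8·1 + 4·1 + 3·0 + 4·2 + 2·0 + 17·1 = 37
C: 8·2 + 4·3 + 3·3 + 4·3 + 2·2 + 17·0 = 53
D has the highest Borda score (82).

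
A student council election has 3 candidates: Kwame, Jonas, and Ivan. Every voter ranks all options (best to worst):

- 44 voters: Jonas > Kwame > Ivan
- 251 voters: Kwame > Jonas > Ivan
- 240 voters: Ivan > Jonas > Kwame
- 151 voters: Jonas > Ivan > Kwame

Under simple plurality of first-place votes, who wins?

First-place votes: Kwame 251, Jonas 195, Ivan 240.
Kwame has the most first-place votes.

Kwame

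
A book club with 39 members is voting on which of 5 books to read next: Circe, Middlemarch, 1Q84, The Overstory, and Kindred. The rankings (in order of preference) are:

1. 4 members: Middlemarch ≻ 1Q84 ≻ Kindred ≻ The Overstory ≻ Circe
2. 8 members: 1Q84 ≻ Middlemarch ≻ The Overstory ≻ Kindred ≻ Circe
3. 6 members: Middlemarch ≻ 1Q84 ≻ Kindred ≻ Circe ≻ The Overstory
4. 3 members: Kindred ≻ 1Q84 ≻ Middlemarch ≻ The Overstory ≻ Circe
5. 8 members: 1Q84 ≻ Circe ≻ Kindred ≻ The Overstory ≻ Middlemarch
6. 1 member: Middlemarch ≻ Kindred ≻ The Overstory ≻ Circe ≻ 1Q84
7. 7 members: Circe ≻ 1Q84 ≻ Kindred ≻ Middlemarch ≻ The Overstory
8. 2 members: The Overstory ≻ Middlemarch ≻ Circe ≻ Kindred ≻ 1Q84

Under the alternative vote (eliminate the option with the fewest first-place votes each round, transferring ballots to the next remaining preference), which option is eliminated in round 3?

Circe

Round 1: Circe 7, Middlemarch 11, 1Q84 16, The Overstory 2, Kindred 3. Eliminate The Overstory.
Round 2: Circe 7, Middlemarch 13, 1Q84 16, Kindred 3. Eliminate Kindred.
Round 3: Circe 7, Middlemarch 13, 1Q84 19. Eliminate Circe.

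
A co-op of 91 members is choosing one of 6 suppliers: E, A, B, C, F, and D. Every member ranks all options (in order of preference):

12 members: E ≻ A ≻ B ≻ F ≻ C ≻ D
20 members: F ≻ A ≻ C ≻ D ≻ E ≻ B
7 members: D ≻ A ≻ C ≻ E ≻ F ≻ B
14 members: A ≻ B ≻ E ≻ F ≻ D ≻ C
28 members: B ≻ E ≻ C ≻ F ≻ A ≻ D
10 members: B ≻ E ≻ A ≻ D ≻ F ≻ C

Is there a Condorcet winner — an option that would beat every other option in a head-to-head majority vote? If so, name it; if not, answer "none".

none

Checking pairwise contests:
B beats E 52–39.
E beats A 50–41.
A beats B 53–38.
E beats C 64–27.
E beats F 71–20.
E beats D 64–27.
Every option loses at least one head-to-head, so there is no Condorcet winner.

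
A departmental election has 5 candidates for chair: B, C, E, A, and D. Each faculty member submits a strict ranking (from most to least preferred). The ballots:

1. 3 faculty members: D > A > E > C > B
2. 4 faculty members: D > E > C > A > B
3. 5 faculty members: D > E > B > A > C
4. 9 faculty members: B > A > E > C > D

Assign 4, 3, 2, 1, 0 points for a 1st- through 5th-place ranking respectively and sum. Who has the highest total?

E

B: 3·0 + 4·0 + 5·2 + 9·4 = 46
C: 3·1 + 4·2 + 5·0 + 9·1 = 20
E: 3·2 + 4·3 + 5·3 + 9·2 = 51
A: 3·3 + 4·1 + 5·1 + 9·3 = 45
D: 3·4 + 4·4 + 5·4 + 9·0 = 48
E has the highest Borda score (51).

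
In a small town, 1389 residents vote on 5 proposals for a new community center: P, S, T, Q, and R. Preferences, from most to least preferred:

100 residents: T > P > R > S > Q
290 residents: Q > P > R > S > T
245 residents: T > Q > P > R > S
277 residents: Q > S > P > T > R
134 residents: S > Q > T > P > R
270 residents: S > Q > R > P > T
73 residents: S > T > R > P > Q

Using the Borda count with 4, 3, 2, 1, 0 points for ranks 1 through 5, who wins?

Q

P: 100·3 + 290·3 + 245·2 + 277·2 + 134·1 + 270·1 + 73·1 = 2691
S: 100·1 + 290·1 + 245·0 + 277·3 + 134·4 + 270·4 + 73·4 = 3129
T: 100·4 + 290·0 + 245·4 + 277·1 + 134·2 + 270·0 + 73·3 = 2144
Q: 100·0 + 290·4 + 245·3 + 277·4 + 134·3 + 270·3 + 73·0 = 4215
R: 100·2 + 290·2 + 245·1 + 277·0 + 134·0 + 270·2 + 73·2 = 1711
Q has the highest Borda score (4215).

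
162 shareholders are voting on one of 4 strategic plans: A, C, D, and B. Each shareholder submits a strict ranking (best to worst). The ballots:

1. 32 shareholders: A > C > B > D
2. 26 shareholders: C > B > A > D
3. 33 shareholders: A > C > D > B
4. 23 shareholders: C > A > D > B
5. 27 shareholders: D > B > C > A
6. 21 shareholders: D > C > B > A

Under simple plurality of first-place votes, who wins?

First-place votes: A 65, C 49, D 48, B 0.
A has the most first-place votes.

A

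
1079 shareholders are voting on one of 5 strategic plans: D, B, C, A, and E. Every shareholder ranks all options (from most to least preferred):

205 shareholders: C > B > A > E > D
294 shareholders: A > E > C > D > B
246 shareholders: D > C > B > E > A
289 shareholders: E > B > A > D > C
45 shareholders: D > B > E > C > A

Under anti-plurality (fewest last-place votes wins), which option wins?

Last-place votes: D 205, B 294, C 289, A 291, E 0.
E is ranked last by the fewest voters, so E wins.

E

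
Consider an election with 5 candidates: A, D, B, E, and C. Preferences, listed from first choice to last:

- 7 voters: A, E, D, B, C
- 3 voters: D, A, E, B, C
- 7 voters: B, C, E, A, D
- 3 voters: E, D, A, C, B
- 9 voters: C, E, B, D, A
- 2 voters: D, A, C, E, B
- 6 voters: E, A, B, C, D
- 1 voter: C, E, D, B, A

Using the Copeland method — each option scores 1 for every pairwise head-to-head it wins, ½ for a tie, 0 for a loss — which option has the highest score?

E

A: beats D, B, and C; loses to E → score 3.
D: loses to A, B, E, and C → score 0.
B: beats D and C; loses to A and E → score 2.
E: beats A, D, and B; ties C → score 3.5.
C: beats D; ties E; loses to A and B → score 1.5.
E has the best pairwise record.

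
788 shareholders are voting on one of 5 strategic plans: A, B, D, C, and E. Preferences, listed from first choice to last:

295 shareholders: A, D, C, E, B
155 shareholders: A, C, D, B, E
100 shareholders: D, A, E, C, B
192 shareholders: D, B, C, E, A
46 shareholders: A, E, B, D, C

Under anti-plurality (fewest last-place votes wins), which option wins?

Last-place votes: A 192, B 395, D 0, C 46, E 155.
D is ranked last by the fewest voters, so D wins.

D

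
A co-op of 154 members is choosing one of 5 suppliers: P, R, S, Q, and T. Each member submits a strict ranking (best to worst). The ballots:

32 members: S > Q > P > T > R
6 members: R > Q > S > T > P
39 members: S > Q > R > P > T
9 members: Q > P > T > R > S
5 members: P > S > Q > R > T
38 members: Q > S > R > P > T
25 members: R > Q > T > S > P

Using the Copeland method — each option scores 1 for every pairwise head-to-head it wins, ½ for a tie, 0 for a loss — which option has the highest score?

P: beats T; loses to R, S, and Q → score 1.
R: beats P and T; loses to S and Q → score 2.
S: beats P, R, and T; loses to Q → score 3.
Q: beats P, R, S, and T → score 4.
T: loses to P, R, S, and Q → score 0.
Q has the best pairwise record.

Q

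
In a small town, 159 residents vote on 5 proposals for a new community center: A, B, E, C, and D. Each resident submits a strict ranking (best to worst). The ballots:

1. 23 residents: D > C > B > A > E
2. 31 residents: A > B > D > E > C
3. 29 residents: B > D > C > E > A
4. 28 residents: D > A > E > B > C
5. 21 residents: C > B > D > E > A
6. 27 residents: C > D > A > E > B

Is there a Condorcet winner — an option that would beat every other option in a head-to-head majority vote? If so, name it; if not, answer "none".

Checking pairwise contests:
C beats A 100–59.
A beats B 86–73.
A beats E 109–50.
B beats C 88–71.
B beats D 81–78.
Every option loses at least one head-to-head, so there is no Condorcet winner.

none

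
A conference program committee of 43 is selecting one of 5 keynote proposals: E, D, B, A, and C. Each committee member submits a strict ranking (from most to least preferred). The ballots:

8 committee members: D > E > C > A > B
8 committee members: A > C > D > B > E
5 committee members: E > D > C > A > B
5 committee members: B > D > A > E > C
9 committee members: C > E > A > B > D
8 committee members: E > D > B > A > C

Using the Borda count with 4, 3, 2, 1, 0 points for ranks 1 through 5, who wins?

E

E: 8·3 + 8·0 + 5·4 + 5·1 + 9·3 + 8·4 = 108
D: 8·4 + 8·2 + 5·3 + 5·3 + 9·0 + 8·3 = 102
B: 8·0 + 8·1 + 5·0 + 5·4 + 9·1 + 8·2 = 53
A: 8·1 + 8·4 + 5·1 + 5·2 + 9·2 + 8·1 = 81
C: 8·2 + 8·3 + 5·2 + 5·0 + 9·4 + 8·0 = 86
E has the highest Borda score (108).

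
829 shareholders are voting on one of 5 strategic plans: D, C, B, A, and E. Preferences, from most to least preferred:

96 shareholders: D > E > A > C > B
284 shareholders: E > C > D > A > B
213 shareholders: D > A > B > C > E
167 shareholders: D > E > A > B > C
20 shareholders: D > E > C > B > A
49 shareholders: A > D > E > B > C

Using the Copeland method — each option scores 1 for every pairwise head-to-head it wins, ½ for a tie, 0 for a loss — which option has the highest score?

D

D: beats C, B, A, and E → score 4.
C: loses to D, B, A, and E → score 0.
B: beats C; loses to D, A, and E → score 1.
A: beats C and B; loses to D and E → score 2.
E: beats C, B, and A; loses to D → score 3.
D has the best pairwise record.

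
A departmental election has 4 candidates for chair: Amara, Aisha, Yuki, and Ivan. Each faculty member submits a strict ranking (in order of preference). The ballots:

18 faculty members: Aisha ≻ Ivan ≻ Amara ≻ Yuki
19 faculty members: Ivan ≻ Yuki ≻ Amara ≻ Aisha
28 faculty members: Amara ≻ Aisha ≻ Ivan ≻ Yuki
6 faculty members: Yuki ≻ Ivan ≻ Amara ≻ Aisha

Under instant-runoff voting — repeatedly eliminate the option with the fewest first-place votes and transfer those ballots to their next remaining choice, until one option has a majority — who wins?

Ivan

Round 1: Amara 28, Aisha 18, Yuki 6, Ivan 19. Eliminate Yuki.
Round 2: Amara 28, Aisha 18, Ivan 25. Eliminate Aisha.
Round 3: Amara 28, Ivan 43. Ivan has a majority.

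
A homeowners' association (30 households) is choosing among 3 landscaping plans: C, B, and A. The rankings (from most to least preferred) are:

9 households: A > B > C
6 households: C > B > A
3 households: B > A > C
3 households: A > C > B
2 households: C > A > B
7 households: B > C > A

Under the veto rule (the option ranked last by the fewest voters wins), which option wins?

B

Last-place votes: C 12, B 5, A 13.
B is ranked last by the fewest voters, so B wins.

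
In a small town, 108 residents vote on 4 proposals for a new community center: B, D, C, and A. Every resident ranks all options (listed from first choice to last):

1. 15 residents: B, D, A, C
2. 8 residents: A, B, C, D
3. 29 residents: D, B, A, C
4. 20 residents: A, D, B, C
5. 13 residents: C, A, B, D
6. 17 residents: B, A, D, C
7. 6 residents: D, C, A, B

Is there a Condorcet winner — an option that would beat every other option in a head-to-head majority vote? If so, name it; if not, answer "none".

Checking pairwise contests:
D beats B 55–53.
A beats D 58–50.
B beats C 89–19.
B beats A 61–47.
Every option loses at least one head-to-head, so there is no Condorcet winner.

none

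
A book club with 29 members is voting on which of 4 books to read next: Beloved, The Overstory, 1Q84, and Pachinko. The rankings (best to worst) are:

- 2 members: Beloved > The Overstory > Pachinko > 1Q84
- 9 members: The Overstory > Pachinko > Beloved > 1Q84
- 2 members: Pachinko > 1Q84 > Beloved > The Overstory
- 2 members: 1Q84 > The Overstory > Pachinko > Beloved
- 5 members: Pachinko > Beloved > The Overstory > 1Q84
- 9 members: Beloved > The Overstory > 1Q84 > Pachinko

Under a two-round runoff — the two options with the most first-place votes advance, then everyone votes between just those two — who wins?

Round 1 first-place votes: Beloved 11, The Overstory 9, 1Q84 2, Pachinko 7.
Beloved and The Overstory advance.
Runoff: Beloved is preferred to The Overstory by 18 voters; The Overstory by 11.
Beloved wins the runoff.

Beloved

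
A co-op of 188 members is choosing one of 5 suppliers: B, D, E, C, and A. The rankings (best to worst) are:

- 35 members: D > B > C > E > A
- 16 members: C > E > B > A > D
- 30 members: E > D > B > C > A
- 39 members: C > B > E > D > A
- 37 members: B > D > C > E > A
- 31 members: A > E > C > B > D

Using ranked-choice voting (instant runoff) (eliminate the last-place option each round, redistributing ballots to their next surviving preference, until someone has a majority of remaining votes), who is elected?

D

Round 1: B 37, D 35, E 30, C 55, A 31. Eliminate E.
Round 2: B 37, D 65, C 55, A 31. Eliminate A.
Round 3: B 37, D 65, C 86. Eliminate B.
Round 4: D 102, C 86. D has a majority.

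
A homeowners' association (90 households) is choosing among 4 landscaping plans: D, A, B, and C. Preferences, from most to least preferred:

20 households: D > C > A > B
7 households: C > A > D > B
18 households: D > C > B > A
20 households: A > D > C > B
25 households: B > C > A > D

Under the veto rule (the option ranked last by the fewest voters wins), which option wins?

C

Last-place votes: D 25, A 18, B 47, C 0.
C is ranked last by the fewest voters, so C wins.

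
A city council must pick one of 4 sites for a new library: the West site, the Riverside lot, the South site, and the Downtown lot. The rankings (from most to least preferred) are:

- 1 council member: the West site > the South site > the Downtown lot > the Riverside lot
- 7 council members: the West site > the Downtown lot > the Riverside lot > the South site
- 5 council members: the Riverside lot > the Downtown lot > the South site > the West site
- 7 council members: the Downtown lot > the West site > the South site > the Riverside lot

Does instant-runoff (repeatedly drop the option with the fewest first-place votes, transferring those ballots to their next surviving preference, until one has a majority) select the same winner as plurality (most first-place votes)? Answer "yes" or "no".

no

Instant-runoff — R1 the West site 8, the Riverside lot 5, the South site 0, the Downtown lot 7 (the South site out); R2 the West site 8, the Riverside lot 5, the Downtown lot 7 (the Riverside lot out); R3 the West site 8, the Downtown lot 12 (the Downtown lot winner). Winner: the Downtown lot.
Plurality — first-place votes: the West site 8, the Riverside lot 5, the South site 0, the Downtown lot 7. Winner: the West site.
The two methods disagree.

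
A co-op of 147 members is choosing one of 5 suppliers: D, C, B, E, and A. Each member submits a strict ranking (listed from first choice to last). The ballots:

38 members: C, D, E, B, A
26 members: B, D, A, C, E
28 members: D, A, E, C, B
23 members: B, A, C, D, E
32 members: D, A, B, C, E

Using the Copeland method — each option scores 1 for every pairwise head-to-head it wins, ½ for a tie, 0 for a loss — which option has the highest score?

D: beats C, B, E, and A → score 4.
C: beats E; loses to D, B, and A → score 1.
B: beats C, E, and A; loses to D → score 3.
E: loses to D, C, B, and A → score 0.
A: beats C and E; loses to D and B → score 2.
D has the best pairwise record.

D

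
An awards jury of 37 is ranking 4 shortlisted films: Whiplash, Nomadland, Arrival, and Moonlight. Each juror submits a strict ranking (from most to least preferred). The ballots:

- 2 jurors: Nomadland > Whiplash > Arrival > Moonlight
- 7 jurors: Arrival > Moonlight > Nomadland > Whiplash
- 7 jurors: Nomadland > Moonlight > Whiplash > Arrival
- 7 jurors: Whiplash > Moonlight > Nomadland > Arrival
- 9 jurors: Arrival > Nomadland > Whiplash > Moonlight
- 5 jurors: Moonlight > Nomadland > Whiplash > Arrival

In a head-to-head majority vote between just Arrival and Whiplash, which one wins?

Voters preferring Arrival to Whiplash: 16; preferring Whiplash to Arrival: 21.
Whiplash wins the head-to-head.

Whiplash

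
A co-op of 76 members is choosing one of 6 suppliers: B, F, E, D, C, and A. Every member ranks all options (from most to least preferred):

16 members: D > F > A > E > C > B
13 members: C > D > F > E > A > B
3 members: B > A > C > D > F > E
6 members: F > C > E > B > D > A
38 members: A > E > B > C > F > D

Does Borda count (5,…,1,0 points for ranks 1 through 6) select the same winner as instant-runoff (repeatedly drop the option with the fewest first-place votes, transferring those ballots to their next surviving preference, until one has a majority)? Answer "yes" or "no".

Borda — scores: B 141, F 174, E 228, D 144, C 190, A 263. Winner: A.
Instant-runoff — R1 B 3, F 6, E 0, D 16, C 13, A 38 (E out); R2 B 3, F 6, D 16, C 13, A 38 (B out); R3 F 6, D 16, C 13, A 41 (A winner). Winner: A.
The two methods agree.

yes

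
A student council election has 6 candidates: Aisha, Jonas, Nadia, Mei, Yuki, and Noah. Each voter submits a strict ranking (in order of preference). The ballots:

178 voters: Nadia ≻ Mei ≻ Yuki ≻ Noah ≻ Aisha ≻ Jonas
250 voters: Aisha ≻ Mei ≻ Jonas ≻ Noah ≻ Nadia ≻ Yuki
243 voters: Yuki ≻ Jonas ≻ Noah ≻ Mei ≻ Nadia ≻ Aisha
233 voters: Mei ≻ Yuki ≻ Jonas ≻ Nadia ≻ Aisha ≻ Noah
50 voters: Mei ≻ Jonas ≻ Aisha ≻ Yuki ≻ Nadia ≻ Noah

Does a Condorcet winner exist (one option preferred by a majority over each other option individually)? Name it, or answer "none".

Mei vs Aisha: 704–250 for Mei.
Mei vs Jonas: 711–243 for Mei.
Mei vs Nadia: 776–178 for Mei.
Mei vs Yuki: 711–243 for Mei.
Mei vs Noah: 711–243 for Mei.
Mei beats every other option head-to-head.

Mei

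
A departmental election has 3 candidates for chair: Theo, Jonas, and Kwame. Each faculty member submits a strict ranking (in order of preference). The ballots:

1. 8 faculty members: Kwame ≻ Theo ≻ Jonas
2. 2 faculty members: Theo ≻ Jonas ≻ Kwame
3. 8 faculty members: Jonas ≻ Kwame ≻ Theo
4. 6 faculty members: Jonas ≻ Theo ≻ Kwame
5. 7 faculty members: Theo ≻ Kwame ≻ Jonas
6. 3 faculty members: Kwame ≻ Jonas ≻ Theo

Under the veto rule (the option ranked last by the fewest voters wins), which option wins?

Kwame

Last-place votes: Theo 11, Jonas 15, Kwame 8.
Kwame is ranked last by the fewest voters, so Kwame wins.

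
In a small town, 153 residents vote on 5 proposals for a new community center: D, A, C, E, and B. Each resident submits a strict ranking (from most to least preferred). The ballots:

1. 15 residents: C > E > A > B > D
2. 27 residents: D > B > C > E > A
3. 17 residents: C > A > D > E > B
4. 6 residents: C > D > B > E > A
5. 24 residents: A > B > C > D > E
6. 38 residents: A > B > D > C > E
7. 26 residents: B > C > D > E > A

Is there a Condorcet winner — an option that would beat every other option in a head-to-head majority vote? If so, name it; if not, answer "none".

Checking pairwise contests:
A beats D 94–59.
C beats A 91–62.
B beats C 115–38.
D beats E 138–15.
A beats B 94–59.
Every option loses at least one head-to-head, so there is no Condorcet winner.

none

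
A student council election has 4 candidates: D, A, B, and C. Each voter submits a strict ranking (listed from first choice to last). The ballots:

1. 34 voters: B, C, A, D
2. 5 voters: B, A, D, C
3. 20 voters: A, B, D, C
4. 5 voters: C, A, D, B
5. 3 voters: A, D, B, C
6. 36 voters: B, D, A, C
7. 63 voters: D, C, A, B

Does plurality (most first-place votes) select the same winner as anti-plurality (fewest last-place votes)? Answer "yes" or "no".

Plurality — first-place votes: D 63, A 23, B 75, C 5. Winner: B.
Anti-plurality — last-place votes: D 34, A 0, B 68, C 64. Winner: A.
The two methods disagree.

no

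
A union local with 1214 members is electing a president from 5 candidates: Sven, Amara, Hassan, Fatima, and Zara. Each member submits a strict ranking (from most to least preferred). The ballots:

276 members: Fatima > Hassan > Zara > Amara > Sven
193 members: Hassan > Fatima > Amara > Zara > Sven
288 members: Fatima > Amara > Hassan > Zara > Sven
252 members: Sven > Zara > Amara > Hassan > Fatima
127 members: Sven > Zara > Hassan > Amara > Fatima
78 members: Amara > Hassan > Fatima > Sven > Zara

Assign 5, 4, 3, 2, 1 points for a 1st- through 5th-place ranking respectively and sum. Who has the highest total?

Sven: 276·1 + 193·1 + 288·1 + 252·5 + 127·5 + 78·2 = 2808
Amara: 276·2 + 193·3 + 288·4 + 252·3 + 127·2 + 78·5 = 3683
Hassan: 276·4 + 193·5 + 288·3 + 252·2 + 127·3 + 78·4 = 4130
Fatima: 276·5 + 193·4 + 288·5 + 252·1 + 127·1 + 78·3 = 4205
Zara: 276·3 + 193·2 + 288·2 + 252·4 + 127·4 + 78·1 = 3384
Fatima has the highest Borda score (4205).

Fatima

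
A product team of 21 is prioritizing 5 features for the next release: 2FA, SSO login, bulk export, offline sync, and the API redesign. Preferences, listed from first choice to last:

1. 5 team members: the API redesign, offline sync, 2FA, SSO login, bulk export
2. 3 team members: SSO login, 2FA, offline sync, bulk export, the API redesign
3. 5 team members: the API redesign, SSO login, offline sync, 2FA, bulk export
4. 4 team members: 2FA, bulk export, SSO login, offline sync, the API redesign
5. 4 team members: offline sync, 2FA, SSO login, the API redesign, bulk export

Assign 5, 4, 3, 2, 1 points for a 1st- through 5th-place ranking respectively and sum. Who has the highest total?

2FA: 5·3 + 3·4 + 5·2 + 4·5 + 4·4 = 73
SSO login: 5·2 + 3·5 + 5·4 + 4·3 + 4·3 = 69
bulk export: 5·1 + 3·2 + 5·1 + 4·4 + 4·1 = 36
offline sync: 5·4 + 3·3 + 5·3 + 4·2 + 4·5 = 72
the API redesign: 5·5 + 3·1 + 5·5 + 4·1 + 4·2 = 65
2FA has the highest Borda score (73).

2FA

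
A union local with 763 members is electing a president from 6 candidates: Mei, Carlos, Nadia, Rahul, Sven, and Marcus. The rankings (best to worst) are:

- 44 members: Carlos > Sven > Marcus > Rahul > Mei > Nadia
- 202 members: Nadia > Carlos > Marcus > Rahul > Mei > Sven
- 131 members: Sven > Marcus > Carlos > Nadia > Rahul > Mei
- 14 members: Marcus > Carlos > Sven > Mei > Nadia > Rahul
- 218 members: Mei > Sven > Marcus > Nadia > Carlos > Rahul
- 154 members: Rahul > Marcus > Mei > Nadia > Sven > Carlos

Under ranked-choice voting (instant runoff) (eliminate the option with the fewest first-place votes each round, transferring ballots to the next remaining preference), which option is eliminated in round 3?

Rahul

Round 1: Mei 218, Carlos 44, Nadia 202, Rahul 154, Sven 131, Marcus 14. Eliminate Marcus.
Round 2: Mei 218, Carlos 58, Nadia 202, Rahul 154, Sven 131. Eliminate Carlos.
Round 3: Mei 218, Nadia 202, Rahul 154, Sven 189. Eliminate Rahul.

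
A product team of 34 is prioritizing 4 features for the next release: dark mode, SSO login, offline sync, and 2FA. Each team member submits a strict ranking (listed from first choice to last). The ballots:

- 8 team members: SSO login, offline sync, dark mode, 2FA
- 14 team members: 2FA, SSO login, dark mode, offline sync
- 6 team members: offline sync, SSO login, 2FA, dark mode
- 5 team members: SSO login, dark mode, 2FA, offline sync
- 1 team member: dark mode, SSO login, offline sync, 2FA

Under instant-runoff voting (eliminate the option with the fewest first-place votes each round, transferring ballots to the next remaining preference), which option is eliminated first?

dark mode

Round 1: dark mode 1, SSO login 13, offline sync 6, 2FA 14. Eliminate dark mode.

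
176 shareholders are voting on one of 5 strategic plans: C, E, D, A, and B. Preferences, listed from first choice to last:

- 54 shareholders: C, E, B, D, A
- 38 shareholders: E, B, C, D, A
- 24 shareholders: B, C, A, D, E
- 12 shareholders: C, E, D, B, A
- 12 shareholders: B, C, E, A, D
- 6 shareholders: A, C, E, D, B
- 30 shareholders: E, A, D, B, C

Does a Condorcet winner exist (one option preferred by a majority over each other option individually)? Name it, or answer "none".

Checking pairwise contests:
B beats C 104–72.
C beats E 108–68.
C beats D 146–30.
C beats A 140–36.
E beats B 140–36.
Every option loses at least one head-to-head, so there is no Condorcet winner.

none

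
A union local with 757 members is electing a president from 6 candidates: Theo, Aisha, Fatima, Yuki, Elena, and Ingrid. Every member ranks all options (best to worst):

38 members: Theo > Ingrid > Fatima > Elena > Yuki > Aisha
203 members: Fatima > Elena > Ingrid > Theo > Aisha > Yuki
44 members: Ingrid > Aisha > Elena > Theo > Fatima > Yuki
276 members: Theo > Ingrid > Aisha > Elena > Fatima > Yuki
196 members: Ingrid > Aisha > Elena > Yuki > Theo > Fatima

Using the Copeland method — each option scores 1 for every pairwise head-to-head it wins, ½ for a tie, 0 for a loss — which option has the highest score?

Ingrid

Theo: beats Aisha, Fatima, and Yuki; loses to Elena and Ingrid → score 3.
Aisha: beats Fatima, Yuki, and Elena; loses to Theo and Ingrid → score 3.
Fatima: beats Yuki; loses to Theo, Aisha, Elena, and Ingrid → score 1.
Yuki: loses to Theo, Aisha, Fatima, Elena, and Ingrid → score 0.
Elena: beats Theo, Fatima, and Yuki; loses to Aisha and Ingrid → score 3.
Ingrid: beats Theo, Aisha, Fatima, Yuki, and Elena → score 5.
Ingrid has the best pairwise record.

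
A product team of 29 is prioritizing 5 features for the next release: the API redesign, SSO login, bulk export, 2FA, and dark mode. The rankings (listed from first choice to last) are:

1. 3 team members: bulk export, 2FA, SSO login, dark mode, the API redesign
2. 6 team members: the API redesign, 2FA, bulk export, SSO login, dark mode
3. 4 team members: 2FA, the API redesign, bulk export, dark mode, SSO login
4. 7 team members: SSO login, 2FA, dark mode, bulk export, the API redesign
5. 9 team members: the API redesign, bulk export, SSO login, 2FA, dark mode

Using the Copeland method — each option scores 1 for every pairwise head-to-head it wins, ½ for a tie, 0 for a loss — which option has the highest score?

the API redesign: beats SSO login, bulk export, 2FA, and dark mode → score 4.
SSO login: beats 2FA and dark mode; loses to the API redesign and bulk export → score 2.
bulk export: beats SSO login and dark mode; loses to the API redesign and 2FA → score 2.
2FA: beats bulk export and dark mode; loses to the API redesign and SSO login → score 2.
dark mode: loses to the API redesign, SSO login, bulk export, and 2FA → score 0.
the API redesign has the best pairwise record.

the API redesign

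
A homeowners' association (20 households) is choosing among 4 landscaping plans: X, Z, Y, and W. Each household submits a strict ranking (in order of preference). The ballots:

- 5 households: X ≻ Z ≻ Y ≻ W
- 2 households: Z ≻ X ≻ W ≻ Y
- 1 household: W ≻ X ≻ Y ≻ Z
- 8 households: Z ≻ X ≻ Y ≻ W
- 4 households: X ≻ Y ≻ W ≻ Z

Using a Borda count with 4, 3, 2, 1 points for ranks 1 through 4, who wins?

X: 5·4 + 2·3 + 1·3 + 8·3 + 4·4 = 69
Z: 5·3 + 2·4 + 1·1 + 8·4 + 4·1 = 60
Y: 5·2 + 2·1 + 1·2 + 8·2 + 4·3 = 42
W: 5·1 + 2·2 + 1·4 + 8·1 + 4·2 = 29
X has the highest Borda score (69).

X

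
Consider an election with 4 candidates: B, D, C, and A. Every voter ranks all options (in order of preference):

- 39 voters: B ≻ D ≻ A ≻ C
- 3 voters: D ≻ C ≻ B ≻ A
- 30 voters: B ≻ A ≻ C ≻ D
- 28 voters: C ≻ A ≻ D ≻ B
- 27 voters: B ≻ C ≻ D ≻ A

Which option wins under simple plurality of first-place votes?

B

First-place votes: B 96, D 3, C 28, A 0.
B has the most first-place votes.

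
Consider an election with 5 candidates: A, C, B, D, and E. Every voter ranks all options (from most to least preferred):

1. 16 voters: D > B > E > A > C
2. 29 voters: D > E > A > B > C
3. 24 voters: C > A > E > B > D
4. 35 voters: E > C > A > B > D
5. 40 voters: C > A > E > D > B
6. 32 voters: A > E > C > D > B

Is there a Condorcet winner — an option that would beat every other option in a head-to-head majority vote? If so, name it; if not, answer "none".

Checking pairwise contests:
C beats A 99–77.
E beats C 112–64.
A beats B 160–16.
A beats D 131–45.
A beats E 96–80.
Every option loses at least one head-to-head, so there is no Condorcet winner.

none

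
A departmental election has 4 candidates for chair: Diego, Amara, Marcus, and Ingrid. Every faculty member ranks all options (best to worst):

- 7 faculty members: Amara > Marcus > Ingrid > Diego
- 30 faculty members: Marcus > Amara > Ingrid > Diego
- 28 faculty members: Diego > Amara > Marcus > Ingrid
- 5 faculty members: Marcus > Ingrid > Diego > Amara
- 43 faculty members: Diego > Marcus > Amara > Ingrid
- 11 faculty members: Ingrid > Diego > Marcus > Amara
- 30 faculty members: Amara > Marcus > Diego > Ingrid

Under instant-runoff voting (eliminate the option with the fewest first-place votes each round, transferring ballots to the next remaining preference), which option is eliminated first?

Ingrid

Round 1: Diego 71, Amara 37, Marcus 35, Ingrid 11. Eliminate Ingrid.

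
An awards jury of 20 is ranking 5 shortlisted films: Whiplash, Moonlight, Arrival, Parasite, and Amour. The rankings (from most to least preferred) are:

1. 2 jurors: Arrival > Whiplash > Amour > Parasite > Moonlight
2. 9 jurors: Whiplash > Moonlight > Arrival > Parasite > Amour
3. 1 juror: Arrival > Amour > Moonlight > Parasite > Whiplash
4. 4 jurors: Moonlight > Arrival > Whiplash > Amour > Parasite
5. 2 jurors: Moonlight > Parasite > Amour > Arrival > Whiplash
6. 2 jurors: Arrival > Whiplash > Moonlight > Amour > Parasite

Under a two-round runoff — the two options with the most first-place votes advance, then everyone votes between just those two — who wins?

Whiplash

Round 1 first-place votes: Whiplash 9, Moonlight 6, Arrival 5, Parasite 0, Amour 0.
Whiplash and Moonlight advance.
Runoff: Whiplash is preferred to Moonlight by 13 voters; Moonlight by 7.
Whiplash wins the runoff.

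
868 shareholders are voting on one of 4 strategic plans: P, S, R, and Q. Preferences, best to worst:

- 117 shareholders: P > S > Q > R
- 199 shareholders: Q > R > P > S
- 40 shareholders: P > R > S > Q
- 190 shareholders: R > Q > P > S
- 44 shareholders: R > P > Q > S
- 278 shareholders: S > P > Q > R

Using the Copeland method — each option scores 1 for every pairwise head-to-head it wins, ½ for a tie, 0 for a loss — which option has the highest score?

P: beats S, R, and Q → score 3.
S: beats Q; loses to P and R → score 1.
R: beats S; loses to P and Q → score 1.
Q: beats R; loses to P and S → score 1.
P has the best pairwise record.

P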